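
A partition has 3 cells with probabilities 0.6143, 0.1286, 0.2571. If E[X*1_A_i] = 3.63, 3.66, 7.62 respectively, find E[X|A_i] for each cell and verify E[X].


For each cell A_i: E[X|A_i] = E[X*1_A_i] / P(A_i)
Step 1: E[X|A_1] = 3.63 / 0.6143 = 5.909165
Step 2: E[X|A_2] = 3.66 / 0.1286 = 28.460342
Step 3: E[X|A_3] = 7.62 / 0.2571 = 29.638273
Verification: E[X] = sum E[X*1_A_i] = 3.63 + 3.66 + 7.62 = 14.91


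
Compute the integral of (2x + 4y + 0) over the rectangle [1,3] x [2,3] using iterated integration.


By Fubini, integrate in x first, then y.
Step 1: Fix y, integrate over x in [1,3]:
  integral(2x + 4y + 0, x=1..3)
  = 2*(3^2 - 1^2)/2 + (4y + 0)*(3 - 1)
  = 8 + (4y + 0)*2
  = 8 + 8y + 0
  = 8 + 8y
Step 2: Integrate over y in [2,3]:
  integral(8 + 8y, y=2..3)
  = 8*1 + 8*(3^2 - 2^2)/2
  = 8 + 20
  = 28


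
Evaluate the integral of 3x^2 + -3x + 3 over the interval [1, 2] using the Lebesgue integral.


The Lebesgue integral of a Riemann-integrable function agrees with the Riemann integral.
Antiderivative F(x) = (3/3)x^3 + (-3/2)x^2 + 3x
F(2) = (3/3)*2^3 + (-3/2)*2^2 + 3*2
     = (3/3)*8 + (-3/2)*4 + 3*2
     = 8 + -6 + 6
     = 8
F(1) = 2.5
Integral = F(2) - F(1) = 8 - 2.5 = 5.5


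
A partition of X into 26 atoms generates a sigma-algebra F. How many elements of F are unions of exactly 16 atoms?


Each element of F is a union of some subset of the 26 atoms.
Elements that are unions of exactly 16 atoms correspond to 16-element subsets of the 26 atoms.
Count = C(26, 16) = 26! / (16! * 10!) = 5311735.


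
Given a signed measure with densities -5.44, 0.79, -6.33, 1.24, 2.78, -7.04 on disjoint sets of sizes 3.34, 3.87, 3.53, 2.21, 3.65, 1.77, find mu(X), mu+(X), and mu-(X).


Step 1: Compute signed measure on each set:
  Set 1: -5.44 * 3.34 = -18.1696
  Set 2: 0.79 * 3.87 = 3.0573
  Set 3: -6.33 * 3.53 = -22.3449
  Set 4: 1.24 * 2.21 = 2.7404
  Set 5: 2.78 * 3.65 = 10.147
  Set 6: -7.04 * 1.77 = -12.4608
Step 2: Total signed measure = (-18.1696) + (3.0573) + (-22.3449) + (2.7404) + (10.147) + (-12.4608)
     = -37.0306
Step 3: Positive part mu+(X) = sum of positive contributions = 15.9447
Step 4: Negative part mu-(X) = |sum of negative contributions| = 52.9753


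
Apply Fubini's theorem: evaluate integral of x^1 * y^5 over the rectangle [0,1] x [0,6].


By Fubini's theorem, the double integral factors as a product of single integrals:
Step 1: integral_0^1 x^1 dx = [x^2/2] from 0 to 1
     = 1^2/2 = 0.5
Step 2: integral_0^6 y^5 dy = [y^6/6] from 0 to 6
     = 6^6/6 = 7776
Step 3: Double integral = 0.5 * 7776 = 3888


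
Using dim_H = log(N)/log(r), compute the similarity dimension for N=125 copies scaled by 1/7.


For a self-similar set with N copies scaled by 1/r:
dim_H = log(N)/log(r) = log(125)/log(7)
= 4.828314/1.94591
= 2.481262


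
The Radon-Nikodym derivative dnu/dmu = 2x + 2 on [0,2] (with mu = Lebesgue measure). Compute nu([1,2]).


nu(A) = integral_A (dnu/dmu) dmu = integral_1^2 (2x + 2) dx
Step 1: Antiderivative F(x) = (2/2)x^2 + 2x
Step 2: F(2) = (2/2)*2^2 + 2*2 = 4 + 4 = 8
Step 3: F(1) = (2/2)*1^2 + 2*1 = 1 + 2 = 3
Step 4: nu([1,2]) = F(2) - F(1) = 8 - 3 = 5


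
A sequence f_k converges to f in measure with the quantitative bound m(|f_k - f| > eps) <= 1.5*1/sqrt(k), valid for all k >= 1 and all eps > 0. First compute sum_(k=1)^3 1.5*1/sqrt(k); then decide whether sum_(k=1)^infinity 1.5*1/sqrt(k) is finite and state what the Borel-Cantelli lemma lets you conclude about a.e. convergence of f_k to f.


Step 1: List the terms 1.5*1/sqrt(k) for k = 1 to 3:
  k=1: 1.5
  k=2: 1.06066
  k=3: 0.866025
Step 2: Partial sum = 1.5 + 1.06066 + 0.866025
     = 3.426686
Step 3: The full series sum_(k>=1) 1.5*1/sqrt(k) diverges (p-series with p = 1/2 <= 1; a nonzero constant multiple of a divergent series diverges).
Step 4: The (first) Borel-Cantelli lemma requires a summable sequence of measures, so it does not apply here;
        from this bound alone no conclusion about a.e. convergence can be drawn (convergence in measure still
        gives an a.e.-convergent subsequence, but not a.e. convergence of the whole sequence).
Conclusion: series diverges; Borel-Cantelli is inconclusive about a.e. convergence of f_k.


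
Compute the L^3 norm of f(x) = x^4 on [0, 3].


Step 1: ||f||_3 = (integral_0^3 |x^4|^3 dx)^(1/3)
     = (integral_0^3 x^12 dx)^(1/3)
Step 2: integral_0^3 x^12 dx = [x^13/(13)] from 0 to 3 = 3^13/13
     = 1594323/13 = 122640.230769
Step 3: ||f||_3 = (122640.230769)^(1/3) = 49.683363


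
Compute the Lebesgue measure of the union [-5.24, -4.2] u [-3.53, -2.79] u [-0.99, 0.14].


For pairwise disjoint intervals, m(union) = sum of lengths.
= (-4.2 - -5.24) + (-2.79 - -3.53) + (0.14 - -0.99)
= 1.04 + 0.74 + 1.13
= 2.91


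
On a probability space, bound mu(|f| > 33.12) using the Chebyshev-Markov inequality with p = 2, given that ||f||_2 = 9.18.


Chebyshev/Markov inequality: mu(|f| > eps) <= (||f||_p / eps)^p
Step 1: ||f||_2 / eps = 9.18 / 33.12 = 0.277174
Step 2: Raise to power p = 2:
  (0.277174)^2 = 0.076825
Step 3: Therefore mu(|f| > 33.12) <= 0.076825


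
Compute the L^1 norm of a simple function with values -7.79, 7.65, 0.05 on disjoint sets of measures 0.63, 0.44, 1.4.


Step 1: Compute |f_i|^1 for each value:
  |-7.79|^1 = 7.79
  |7.65|^1 = 7.65
  |0.05|^1 = 0.05
Step 2: Multiply by measures and sum:
  7.79 * 0.63 = 4.9077
  7.65 * 0.44 = 3.366
  0.05 * 1.4 = 0.07
Sum = 4.9077 + 3.366 + 0.07 = 8.3437
Step 3: Take the p-th root:
||f||_1 = (8.3437)^(1/1) = 8.3437


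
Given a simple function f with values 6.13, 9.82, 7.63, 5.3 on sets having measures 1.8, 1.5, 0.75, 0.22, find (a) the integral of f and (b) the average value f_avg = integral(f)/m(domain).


Step 1: Integral = sum(value_i * measure_i)
= 6.13*1.8 + 9.82*1.5 + 7.63*0.75 + 5.3*0.22
= 11.034 + 14.73 + 5.7225 + 1.166
= 32.6525
Step 2: Total measure of domain = 1.8 + 1.5 + 0.75 + 0.22 = 4.27
Step 3: Average value = 32.6525 / 4.27 = 7.646956


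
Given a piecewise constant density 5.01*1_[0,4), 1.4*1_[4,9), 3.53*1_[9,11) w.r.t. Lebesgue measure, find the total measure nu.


Integrate each piece of the Radon-Nikodym derivative:
Step 1: integral_0^4 5.01 dx = 5.01*(4-0) = 5.01*4 = 20.04
Step 2: integral_4^9 1.4 dx = 1.4*(9-4) = 1.4*5 = 7
Step 3: integral_9^11 3.53 dx = 3.53*(11-9) = 3.53*2 = 7.06
Total: 20.04 + 7 + 7.06 = 34.1


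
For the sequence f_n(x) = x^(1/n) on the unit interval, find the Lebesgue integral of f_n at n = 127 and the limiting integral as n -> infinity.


At n = 127: f_127(x) = x^(1/127).
Step 1: integral(x^(1/127), 0, 1) = [x^(1/127+1) / (1/127+1)] from 0 to 1
     = 1 / (1/127 + 1) = 1 / ((127+1)/127) = 127/(127+1)
     = 127/128 = 0.992188
Step 2: As n -> infinity, f_n(x) = x^(1/n) -> 1 for x in (0,1], and f_n is increasing in n.
By MCT, lim_n integral(f_n) = integral(lim_n f_n) = integral(1, 0, 1) = 1.
Step 3: Verify convergence: 127/128 = 0.992188 -> 1


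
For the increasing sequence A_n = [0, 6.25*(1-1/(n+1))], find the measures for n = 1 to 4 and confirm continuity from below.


By continuity of measure from below: if A_n increases to A, then m(A_n) -> m(A).
Here A = [0, 6.25], so m(A) = 6.25
Step 1: a_1 = 6.25*(1 - 1/2) = 3.125, m(A_1) = 3.125
Step 2: a_2 = 6.25*(1 - 1/3) = 4.1667, m(A_2) = 4.1667
Step 3: a_3 = 6.25*(1 - 1/4) = 4.6875, m(A_3) = 4.6875
Step 4: a_4 = 6.25*(1 - 1/5) = 5, m(A_4) = 5
Limit: m(A_n) -> m([0,6.25]) = 6.25


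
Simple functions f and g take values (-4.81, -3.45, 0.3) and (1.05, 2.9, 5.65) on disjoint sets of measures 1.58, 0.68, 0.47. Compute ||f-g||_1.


Step 1: Compute differences f_i - g_i:
  -4.81 - 1.05 = -5.86
  -3.45 - 2.9 = -6.35
  0.3 - 5.65 = -5.35
Step 2: Compute |diff|^1 * measure for each set:
  |-5.86|^1 * 1.58 = 5.86 * 1.58 = 9.2588
  |-6.35|^1 * 0.68 = 6.35 * 0.68 = 4.318
  |-5.35|^1 * 0.47 = 5.35 * 0.47 = 2.5145
Step 3: Sum = 16.0913
Step 4: ||f-g||_1 = (16.0913)^(1/1) = 16.0913


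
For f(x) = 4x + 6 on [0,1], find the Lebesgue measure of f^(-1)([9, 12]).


f^(-1)([9, 12]) = {x : 9 <= 4x + 6 <= 12}
Solving: (9 - 6)/4 <= x <= (12 - 6)/4
= [0.75, 1.5]
Intersecting with [0,1]: [0.75, 1]
Measure = 1 - 0.75 = 0.25


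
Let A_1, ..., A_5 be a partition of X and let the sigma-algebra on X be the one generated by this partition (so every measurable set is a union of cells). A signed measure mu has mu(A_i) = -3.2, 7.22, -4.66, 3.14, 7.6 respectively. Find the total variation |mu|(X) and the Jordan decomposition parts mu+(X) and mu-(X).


Step 1: Every measurable set is a union of atoms (the cells / points), so a Hahn decomposition is
  obtained by grouping atoms by sign: P = union of atoms with mu > 0, N = union of the remaining atoms.
  Atoms in P (indices): 2, 4, 5;  atoms in N (indices): 1, 3
  Positive values: 7.22, 3.14, 7.6
  Negative values: -3.2, -4.66
Step 2: mu+(X) = mu(P) = sum of positive atom values = 17.96
Step 3: mu-(X) = -mu(N) = sum of |negative atom values| = 7.86
Step 4: |mu|(X) = mu+(X) + mu-(X) = 17.96 + 7.86 = 25.82


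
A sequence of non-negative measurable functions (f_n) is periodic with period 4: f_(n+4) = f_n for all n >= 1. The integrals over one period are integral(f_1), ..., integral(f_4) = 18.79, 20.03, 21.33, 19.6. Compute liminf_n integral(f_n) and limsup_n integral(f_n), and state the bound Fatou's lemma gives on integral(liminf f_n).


The sequence (integral(f_n)) is periodic with period 4, repeating the values 18.79, 20.03, 21.33, 19.6 indefinitely.
Step 1: For a periodic sequence, every tail (a_m, a_(m+1), ...) contains all 4 period values infinitely often.
Step 2: Hence inf of every tail = min of the period values = min(18.79, 20.03, 21.33, 19.6) = 18.79.
        liminf_n integral(f_n) = sup over m of (inf of tail from m) = 18.79.
Step 3: Similarly sup of every tail = max of the period values = 21.33.
        limsup_n integral(f_n) = 21.33.
Step 4: Fatou's lemma: integral(liminf_n f_n) <= liminf_n integral(f_n) = 18.79.
        So the integral of the pointwise liminf is at most 18.79.


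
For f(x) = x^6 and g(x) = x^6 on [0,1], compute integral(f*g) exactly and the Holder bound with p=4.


Step 1: Exact integral of f*g = integral(x^12, 0, 1) = 1/13
     = 0.076923
Step 2: Holder bound with p=4, q=1.333333:
  ||f||_p = (integral x^24 dx)^(1/4) = (1/25)^(1/4) = 0.447214
  ||g||_q = (integral x^8 dx)^(1/1.333333) = (1/9)^(1/1.333333) = 0.19245
Step 3: Holder bound = ||f||_p * ||g||_q = 0.447214 * 0.19245 = 0.086066
Verification: 0.076923 <= 0.086066 (Holder holds)


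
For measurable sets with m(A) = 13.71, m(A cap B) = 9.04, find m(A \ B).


m(A \ B) = m(A) - m(A n B)
= 13.71 - 9.04
= 4.67


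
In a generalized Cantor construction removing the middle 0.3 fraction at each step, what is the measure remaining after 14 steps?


Step 1: At each step, fraction remaining = 1 - 0.3 = 0.7
Step 2: After 14 steps, measure = (0.7)^14
Result = 0.006782


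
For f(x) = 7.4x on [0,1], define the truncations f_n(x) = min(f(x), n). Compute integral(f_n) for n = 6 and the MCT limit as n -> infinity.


f(x) = 7.4x on [0,1]; f_n(x) = min(7.4x, n). At n = 6:
Step 1: f(x) reaches 6 at x = 6/7.4 = 0.810811
Step 2: integral(f_6) = integral(7.4x, 0, 0.810811) + integral(6, 0.810811, 1)
       = 7.4*0.810811^2/2 + 6*(1 - 0.810811)
       = 2.432432 + 1.135135
       = 3.567568
Step 3: As n -> infinity, f_n increases to f, so by MCT integral(f_n) -> integral(f) = 7.4/2 = 3.7.
Convergence: integral(f_6) = 3.567568 -> 3.7 as n -> infinity


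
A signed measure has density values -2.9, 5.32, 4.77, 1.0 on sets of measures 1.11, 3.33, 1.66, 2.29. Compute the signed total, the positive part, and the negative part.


Step 1: Compute signed measure on each set:
  Set 1: -2.9 * 1.11 = -3.219
  Set 2: 5.32 * 3.33 = 17.7156
  Set 3: 4.77 * 1.66 = 7.9182
  Set 4: 1.0 * 2.29 = 2.29
Step 2: Total signed measure = (-3.219) + (17.7156) + (7.9182) + (2.29)
     = 24.7048
Step 3: Positive part mu+(X) = sum of positive contributions = 27.9238
Step 4: Negative part mu-(X) = |sum of negative contributions| = 3.219


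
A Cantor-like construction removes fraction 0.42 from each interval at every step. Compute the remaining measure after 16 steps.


Step 1: At each step, fraction remaining = 1 - 0.42 = 0.58
Step 2: After 16 steps, measure = (0.58)^16
Result = 1.640015e-04


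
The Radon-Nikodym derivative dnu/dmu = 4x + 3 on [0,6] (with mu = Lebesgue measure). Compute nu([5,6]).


nu(A) = integral_A (dnu/dmu) dmu = integral_5^6 (4x + 3) dx
Step 1: Antiderivative F(x) = (4/2)x^2 + 3x
Step 2: F(6) = (4/2)*6^2 + 3*6 = 72 + 18 = 90
Step 3: F(5) = (4/2)*5^2 + 3*5 = 50 + 15 = 65
Step 4: nu([5,6]) = F(6) - F(5) = 90 - 65 = 25


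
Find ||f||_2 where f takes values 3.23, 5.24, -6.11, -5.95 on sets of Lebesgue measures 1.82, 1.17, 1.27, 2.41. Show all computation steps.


Step 1: Compute |f_i|^2 for each value:
  |3.23|^2 = 10.4329
  |5.24|^2 = 27.4576
  |-6.11|^2 = 37.3321
  |-5.95|^2 = 35.4025
Step 2: Multiply by measures and sum:
  10.4329 * 1.82 = 18.987878
  27.4576 * 1.17 = 32.125392
  37.3321 * 1.27 = 47.411767
  35.4025 * 2.41 = 85.320025
Sum = 18.987878 + 32.125392 + 47.411767 + 85.320025 = 183.845062
Step 3: Take the p-th root:
||f||_2 = (183.845062)^(1/2) = 13.558948


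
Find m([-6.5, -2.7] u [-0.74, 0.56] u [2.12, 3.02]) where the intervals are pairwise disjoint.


For pairwise disjoint intervals, m(union) = sum of lengths.
= (-2.7 - -6.5) + (0.56 - -0.74) + (3.02 - 2.12)
= 3.8 + 1.3 + 0.9
= 6


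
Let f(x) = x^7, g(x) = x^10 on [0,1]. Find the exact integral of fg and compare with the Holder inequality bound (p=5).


Step 1: Exact integral of f*g = integral(x^17, 0, 1) = 1/18
     = 0.055556
Step 2: Holder bound with p=5, q=1.25:
  ||f||_p = (integral x^35 dx)^(1/5) = (1/36)^(1/5) = 0.488359
  ||g||_q = (integral x^12.5 dx)^(1/1.25) = (1/13.5)^(1/1.25) = 0.124662
Step 3: Holder bound = ||f||_p * ||g||_q = 0.488359 * 0.124662 = 0.06088
Verification: 0.055556 <= 0.06088 (Holder holds)


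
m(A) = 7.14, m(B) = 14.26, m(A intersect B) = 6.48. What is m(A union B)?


By inclusion-exclusion: m(A u B) = m(A) + m(B) - m(A n B)
= 7.14 + 14.26 - 6.48
= 14.92


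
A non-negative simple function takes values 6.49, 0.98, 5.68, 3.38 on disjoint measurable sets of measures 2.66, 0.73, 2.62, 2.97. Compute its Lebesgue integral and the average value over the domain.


Step 1: Integral = sum(value_i * measure_i)
= 6.49*2.66 + 0.98*0.73 + 5.68*2.62 + 3.38*2.97
= 17.2634 + 0.7154 + 14.8816 + 10.0386
= 42.899
Step 2: Total measure of domain = 2.66 + 0.73 + 2.62 + 2.97 = 8.98
Step 3: Average value = 42.899 / 8.98 = 4.777171


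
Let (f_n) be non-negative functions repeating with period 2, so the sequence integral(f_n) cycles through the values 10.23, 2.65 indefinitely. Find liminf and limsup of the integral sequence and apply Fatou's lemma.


The sequence (integral(f_n)) is periodic with period 2, repeating the values 10.23, 2.65 indefinitely.
Step 1: For a periodic sequence, every tail (a_m, a_(m+1), ...) contains all 2 period values infinitely often.
Step 2: Hence inf of every tail = min of the period values = min(10.23, 2.65) = 2.65.
        liminf_n integral(f_n) = sup over m of (inf of tail from m) = 2.65.
Step 3: Similarly sup of every tail = max of the period values = 10.23.
        limsup_n integral(f_n) = 10.23.
Step 4: Fatou's lemma: integral(liminf_n f_n) <= liminf_n integral(f_n) = 2.65.
        So the integral of the pointwise liminf is at most 2.65.


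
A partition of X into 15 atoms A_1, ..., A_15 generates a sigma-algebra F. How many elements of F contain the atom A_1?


Each element of F is a union of some subset S of the 15 atoms.
The element contains A_1 iff A_1 is in S.
So we count subsets S of {A_1,...,A_15} with A_1 in S: choose freely among the other 14 atoms.
Count = 2^(15-1) = 2^14 = 16384.


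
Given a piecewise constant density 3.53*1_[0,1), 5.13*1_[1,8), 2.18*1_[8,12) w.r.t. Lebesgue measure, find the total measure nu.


Integrate each piece of the Radon-Nikodym derivative:
Step 1: integral_0^1 3.53 dx = 3.53*(1-0) = 3.53*1 = 3.53
Step 2: integral_1^8 5.13 dx = 5.13*(8-1) = 5.13*7 = 35.91
Step 3: integral_8^12 2.18 dx = 2.18*(12-8) = 2.18*4 = 8.72
Total: 3.53 + 35.91 + 8.72 = 48.16


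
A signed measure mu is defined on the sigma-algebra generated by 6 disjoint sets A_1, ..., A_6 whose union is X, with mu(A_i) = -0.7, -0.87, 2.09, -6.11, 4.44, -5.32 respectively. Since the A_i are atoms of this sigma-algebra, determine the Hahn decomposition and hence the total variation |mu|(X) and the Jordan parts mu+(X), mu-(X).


Step 1: Every measurable set is a union of atoms (the cells / points), so a Hahn decomposition is
  obtained by grouping atoms by sign: P = union of atoms with mu > 0, N = union of the remaining atoms.
  Atoms in P (indices): 3, 5;  atoms in N (indices): 1, 2, 4, 6
  Positive values: 2.09, 4.44
  Negative values: -0.7, -0.87, -6.11, -5.32
Step 2: mu+(X) = mu(P) = sum of positive atom values = 6.53
Step 3: mu-(X) = -mu(N) = sum of |negative atom values| = 13
Step 4: |mu|(X) = mu+(X) + mu-(X) = 6.53 + 13 = 19.53


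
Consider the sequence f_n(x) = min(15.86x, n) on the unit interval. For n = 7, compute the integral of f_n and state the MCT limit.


f(x) = 15.86x on [0,1]; f_n(x) = min(15.86x, n). At n = 7:
Step 1: f(x) reaches 7 at x = 7/15.86 = 0.441362
Step 2: integral(f_7) = integral(15.86x, 0, 0.441362) + integral(7, 0.441362, 1)
       = 15.86*0.441362^2/2 + 7*(1 - 0.441362)
       = 1.544767 + 3.910467
       = 5.455233
Step 3: As n -> infinity, f_n increases to f, so by MCT integral(f_n) -> integral(f) = 15.86/2 = 7.93.
Convergence: integral(f_7) = 5.455233 -> 7.93 as n -> infinity


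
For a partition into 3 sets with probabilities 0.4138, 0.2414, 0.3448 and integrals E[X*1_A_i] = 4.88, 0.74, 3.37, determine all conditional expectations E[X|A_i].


For each cell A_i: E[X|A_i] = E[X*1_A_i] / P(A_i)
Step 1: E[X|A_1] = 4.88 / 0.4138 = 11.793137
Step 2: E[X|A_2] = 0.74 / 0.2414 = 3.065452
Step 3: E[X|A_3] = 3.37 / 0.3448 = 9.773782
Verification: E[X] = sum E[X*1_A_i] = 4.88 + 0.74 + 3.37 = 8.99


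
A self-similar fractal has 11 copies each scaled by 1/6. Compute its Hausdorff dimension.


For a self-similar set with N copies scaled by 1/r:
dim_H = log(N)/log(r) = log(11)/log(6)
= 2.397895/1.791759
= 1.338291


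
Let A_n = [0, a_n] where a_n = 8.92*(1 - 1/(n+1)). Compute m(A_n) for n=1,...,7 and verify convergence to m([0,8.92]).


By continuity of measure from below: if A_n increases to A, then m(A_n) -> m(A).
Here A = [0, 8.92], so m(A) = 8.92
Step 1: a_1 = 8.92*(1 - 1/2) = 4.46, m(A_1) = 4.46
Step 2: a_2 = 8.92*(1 - 1/3) = 5.9467, m(A_2) = 5.9467
Step 3: a_3 = 8.92*(1 - 1/4) = 6.69, m(A_3) = 6.69
Step 4: a_4 = 8.92*(1 - 1/5) = 7.136, m(A_4) = 7.136
Step 5: a_5 = 8.92*(1 - 1/6) = 7.4333, m(A_5) = 7.4333
Step 6: a_6 = 8.92*(1 - 1/7) = 7.6457, m(A_6) = 7.6457
Step 7: a_7 = 8.92*(1 - 1/8) = 7.805, m(A_7) = 7.805
Limit: m(A_n) -> m([0,8.92]) = 8.92


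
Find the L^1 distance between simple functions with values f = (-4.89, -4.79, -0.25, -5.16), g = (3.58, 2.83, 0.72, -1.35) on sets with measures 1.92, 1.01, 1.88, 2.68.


Step 1: Compute differences f_i - g_i:
  -4.89 - 3.58 = -8.47
  -4.79 - 2.83 = -7.62
  -0.25 - 0.72 = -0.97
  -5.16 - -1.35 = -3.81
Step 2: Compute |diff|^1 * measure for each set:
  |-8.47|^1 * 1.92 = 8.47 * 1.92 = 16.2624
  |-7.62|^1 * 1.01 = 7.62 * 1.01 = 7.6962
  |-0.97|^1 * 1.88 = 0.97 * 1.88 = 1.8236
  |-3.81|^1 * 2.68 = 3.81 * 2.68 = 10.2108
Step 3: Sum = 35.993
Step 4: ||f-g||_1 = (35.993)^(1/1) = 35.993


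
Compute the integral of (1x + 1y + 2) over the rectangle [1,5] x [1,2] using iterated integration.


By Fubini, integrate in x first, then y.
Step 1: Fix y, integrate over x in [1,5]:
  integral(1x + 1y + 2, x=1..5)
  = 1*(5^2 - 1^2)/2 + (1y + 2)*(5 - 1)
  = 12 + (1y + 2)*4
  = 12 + 4y + 8
  = 20 + 4y
Step 2: Integrate over y in [1,2]:
  integral(20 + 4y, y=1..2)
  = 20*1 + 4*(2^2 - 1^2)/2
  = 20 + 6
  = 26


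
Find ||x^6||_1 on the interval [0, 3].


Step 1: ||f||_1 = (integral_0^3 |x^6|^1 dx)^(1/1)
     = (integral_0^3 x^6 dx)^(1/1)
Step 2: integral_0^3 x^6 dx = [x^7/(7)] from 0 to 3 = 3^7/7
     = 2187/7 = 312.428571
Step 3: ||f||_1 = (312.428571)^(1/1) = 312.428571


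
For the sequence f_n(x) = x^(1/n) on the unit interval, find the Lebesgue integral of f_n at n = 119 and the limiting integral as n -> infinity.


At n = 119: f_119(x) = x^(1/119).
Step 1: integral(x^(1/119), 0, 1) = [x^(1/119+1) / (1/119+1)] from 0 to 1
     = 1 / (1/119 + 1) = 1 / ((119+1)/119) = 119/(119+1)
     = 119/120 = 0.991667
Step 2: As n -> infinity, f_n(x) = x^(1/n) -> 1 for x in (0,1], and f_n is increasing in n.
By MCT, lim_n integral(f_n) = integral(lim_n f_n) = integral(1, 0, 1) = 1.
Step 3: Verify convergence: 119/120 = 0.991667 -> 1


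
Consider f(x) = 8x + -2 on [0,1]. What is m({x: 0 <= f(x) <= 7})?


f^(-1)([0, 7]) = {x : 0 <= 8x + -2 <= 7}
Solving: (0 - -2)/8 <= x <= (7 - -2)/8
= [0.25, 1.125]
Intersecting with [0,1]: [0.25, 1]
Measure = 1 - 0.25 = 0.75


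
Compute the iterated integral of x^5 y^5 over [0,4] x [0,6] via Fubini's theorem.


By Fubini's theorem, the double integral factors as a product of single integrals:
Step 1: integral_0^4 x^5 dx = [x^6/6] from 0 to 4
     = 4^6/6 = 682.666667
Step 2: integral_0^6 y^5 dy = [y^6/6] from 0 to 6
     = 6^6/6 = 7776
Step 3: Double integral = 682.666667 * 7776 = 5.308416e+06


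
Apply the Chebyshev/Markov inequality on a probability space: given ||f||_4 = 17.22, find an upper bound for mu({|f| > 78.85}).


Chebyshev/Markov inequality: mu(|f| > eps) <= (||f||_p / eps)^p
Step 1: ||f||_4 / eps = 17.22 / 78.85 = 0.218389
Step 2: Raise to power p = 4:
  (0.218389)^4 = 0.002275
Step 3: Therefore mu(|f| > 78.85) <= 0.002275


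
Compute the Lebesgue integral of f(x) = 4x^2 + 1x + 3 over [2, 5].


The Lebesgue integral of a Riemann-integrable function agrees with the Riemann integral.
Antiderivative F(x) = (4/3)x^3 + (1/2)x^2 + 3x
F(5) = (4/3)*5^3 + (1/2)*5^2 + 3*5
     = (4/3)*125 + (1/2)*25 + 3*5
     = 166.666667 + 12.5 + 15
     = 194.166667
F(2) = 18.666667
Integral = F(5) - F(2) = 194.166667 - 18.666667 = 175.5


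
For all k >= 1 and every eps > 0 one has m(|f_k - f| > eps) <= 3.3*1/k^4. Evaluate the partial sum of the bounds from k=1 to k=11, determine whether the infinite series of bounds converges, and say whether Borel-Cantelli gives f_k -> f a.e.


Step 1: List the terms 3.3*1/k^4 for k = 1 to 11:
  k=1: 3.3
  k=2: 0.20625
  k=3: 0.040741
  k=4: 0.012891
  k=5: 0.00528
  k=6: 0.002546
  k=7: 0.001374
  k=8: 8.056641e-04
  k=9: 5.029721e-04
  k=10: 3.300000e-04
  k=11: 2.253944e-04
Step 2: Partial sum = 3.3 + 0.20625 + 0.040741 + 0.012891 + 0.00528 + 0.002546 + 0.001374 + 8.056641e-04 + 5.029721e-04 + 3.300000e-04 + 2.253944e-04
     = 3.570946
Step 3: The full series sum_(k>=1) 3.3*1/k^4 converges (p-series with p = 4 > 1; a constant multiple of a convergent series converges).
Step 4: Fix eps > 0. Since sum_k m(|f_k - f| > eps) < infinity, the Borel-Cantelli lemma gives
        m(limsup_k {|f_k - f| > eps}) = 0, i.e. for a.e. x, |f_k(x) - f(x)| <= eps for all large k.
        Applying this with eps = 1/j for j = 1, 2, ... and intersecting the countably many full-measure sets,
        for a.e. x we get limsup_k |f_k(x) - f(x)| <= 1/j for every j, hence f_k -> f almost everywhere.
Conclusion: series converges; Borel-Cantelli yields f_k -> f a.e.


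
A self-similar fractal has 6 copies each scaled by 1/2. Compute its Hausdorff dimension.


For a self-similar set with N copies scaled by 1/r:
dim_H = log(N)/log(r) = log(6)/log(2)
= 1.791759/0.693147
= 2.584963


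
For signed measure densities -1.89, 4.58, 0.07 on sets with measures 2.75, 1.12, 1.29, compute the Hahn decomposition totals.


Step 1: Compute signed measure on each set:
  Set 1: -1.89 * 2.75 = -5.1975
  Set 2: 4.58 * 1.12 = 5.1296
  Set 3: 0.07 * 1.29 = 0.0903
Step 2: Total signed measure = (-5.1975) + (5.1296) + (0.0903)
     = 0.0224
Step 3: Positive part mu+(X) = sum of positive contributions = 5.2199
Step 4: Negative part mu-(X) = |sum of negative contributions| = 5.1975


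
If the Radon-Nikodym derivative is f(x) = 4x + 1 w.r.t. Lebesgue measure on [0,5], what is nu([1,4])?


nu(A) = integral_A (dnu/dmu) dmu = integral_1^4 (4x + 1) dx
Step 1: Antiderivative F(x) = (4/2)x^2 + 1x
Step 2: F(4) = (4/2)*4^2 + 1*4 = 32 + 4 = 36
Step 3: F(1) = (4/2)*1^2 + 1*1 = 2 + 1 = 3
Step 4: nu([1,4]) = F(4) - F(1) = 36 - 3 = 33


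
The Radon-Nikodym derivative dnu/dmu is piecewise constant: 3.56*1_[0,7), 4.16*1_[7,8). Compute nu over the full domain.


Integrate each piece of the Radon-Nikodym derivative:
Step 1: integral_0^7 3.56 dx = 3.56*(7-0) = 3.56*7 = 24.92
Step 2: integral_7^8 4.16 dx = 4.16*(8-7) = 4.16*1 = 4.16
Total: 24.92 + 4.16 = 29.08


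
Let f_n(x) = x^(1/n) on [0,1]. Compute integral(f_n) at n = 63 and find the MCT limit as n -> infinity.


At n = 63: f_63(x) = x^(1/63).
Step 1: integral(x^(1/63), 0, 1) = [x^(1/63+1) / (1/63+1)] from 0 to 1
     = 1 / (1/63 + 1) = 1 / ((63+1)/63) = 63/(63+1)
     = 63/64 = 0.984375
Step 2: As n -> infinity, f_n(x) = x^(1/n) -> 1 for x in (0,1], and f_n is increasing in n.
By MCT, lim_n integral(f_n) = integral(lim_n f_n) = integral(1, 0, 1) = 1.
Step 3: Verify convergence: 63/64 = 0.984375 -> 1


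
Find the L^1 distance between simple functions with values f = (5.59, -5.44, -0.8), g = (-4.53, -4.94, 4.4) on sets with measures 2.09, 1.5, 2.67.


Step 1: Compute differences f_i - g_i:
  5.59 - -4.53 = 10.12
  -5.44 - -4.94 = -0.5
  -0.8 - 4.4 = -5.2
Step 2: Compute |diff|^1 * measure for each set:
  |10.12|^1 * 2.09 = 10.12 * 2.09 = 21.1508
  |-0.5|^1 * 1.5 = 0.5 * 1.5 = 0.75
  |-5.2|^1 * 2.67 = 5.2 * 2.67 = 13.884
Step 3: Sum = 35.7848
Step 4: ||f-g||_1 = (35.7848)^(1/1) = 35.7848


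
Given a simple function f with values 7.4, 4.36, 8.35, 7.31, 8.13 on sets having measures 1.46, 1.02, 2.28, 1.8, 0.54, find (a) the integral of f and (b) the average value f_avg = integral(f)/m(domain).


Step 1: Integral = sum(value_i * measure_i)
= 7.4*1.46 + 4.36*1.02 + 8.35*2.28 + 7.31*1.8 + 8.13*0.54
= 10.804 + 4.4472 + 19.038 + 13.158 + 4.3902
= 51.8374
Step 2: Total measure of domain = 1.46 + 1.02 + 2.28 + 1.8 + 0.54 = 7.1
Step 3: Average value = 51.8374 / 7.1 = 7.301042


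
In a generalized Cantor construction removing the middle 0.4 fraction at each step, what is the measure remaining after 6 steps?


Step 1: At each step, fraction remaining = 1 - 0.4 = 0.6
Step 2: After 6 steps, measure = (0.6)^6
Step 3: Computing the power step by step:
  After step 1: 0.6
  After step 2: 0.36
  After step 3: 0.216
  After step 4: 0.1296
  After step 5: 0.07776
  ...
Result = 0.046656


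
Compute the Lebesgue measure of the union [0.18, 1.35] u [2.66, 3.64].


For pairwise disjoint intervals, m(union) = sum of lengths.
= (1.35 - 0.18) + (3.64 - 2.66)
= 1.17 + 0.98
= 2.15


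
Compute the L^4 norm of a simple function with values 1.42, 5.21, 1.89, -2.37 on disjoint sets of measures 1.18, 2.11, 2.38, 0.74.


Step 1: Compute |f_i|^4 for each value:
  |1.42|^4 = 4.065869
  |5.21|^4 = 736.802165
  |1.89|^4 = 12.759898
  |-2.37|^4 = 31.549566
Step 2: Multiply by measures and sum:
  4.065869 * 1.18 = 4.797725
  736.802165 * 2.11 = 1554.652568
  12.759898 * 2.38 = 30.368558
  31.549566 * 0.74 = 23.346679
Sum = 4.797725 + 1554.652568 + 30.368558 + 23.346679 = 1613.16553
Step 3: Take the p-th root:
||f||_4 = (1613.16553)^(1/4) = 6.337526


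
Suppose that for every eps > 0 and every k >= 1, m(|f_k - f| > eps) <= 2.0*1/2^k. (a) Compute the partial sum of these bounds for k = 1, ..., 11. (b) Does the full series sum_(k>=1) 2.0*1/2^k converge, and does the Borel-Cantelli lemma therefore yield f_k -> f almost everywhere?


Step 1: List the terms 2.0*1/2^k for k = 1 to 11:
  k=1: 1
  k=2: 0.5
  k=3: 0.25
  k=4: 0.125
  k=5: 0.0625
  k=6: 0.03125
  k=7: 0.015625
  k=8: 0.007812
  k=9: 0.003906
  k=10: 0.001953
  k=11: 9.765625e-04
Step 2: Partial sum = 1 + 0.5 + 0.25 + 0.125 + 0.0625 + 0.03125 + 0.015625 + 0.007812 + 0.003906 + 0.001953 + 9.765625e-04
     = 1.999023
Step 3: The full series sum_(k>=1) 2.0*1/2^k converges (geometric series with ratio 1/2 < 1; a constant multiple of a convergent series converges).
Step 4: Fix eps > 0. Since sum_k m(|f_k - f| > eps) < infinity, the Borel-Cantelli lemma gives
        m(limsup_k {|f_k - f| > eps}) = 0, i.e. for a.e. x, |f_k(x) - f(x)| <= eps for all large k.
        Applying this with eps = 1/j for j = 1, 2, ... and intersecting the countably many full-measure sets,
        for a.e. x we get limsup_k |f_k(x) - f(x)| <= 1/j for every j, hence f_k -> f almost everywhere.
Conclusion: series converges; Borel-Cantelli yields f_k -> f a.e.


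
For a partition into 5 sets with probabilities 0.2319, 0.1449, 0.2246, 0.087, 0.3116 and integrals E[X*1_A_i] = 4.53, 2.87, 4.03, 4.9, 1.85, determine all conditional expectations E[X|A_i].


For each cell A_i: E[X|A_i] = E[X*1_A_i] / P(A_i)
Step 1: E[X|A_1] = 4.53 / 0.2319 = 19.534282
Step 2: E[X|A_2] = 2.87 / 0.1449 = 19.806763
Step 3: E[X|A_3] = 4.03 / 0.2246 = 17.94301
Step 4: E[X|A_4] = 4.9 / 0.087 = 56.321839
Step 5: E[X|A_5] = 1.85 / 0.3116 = 5.937099
Verification: E[X] = sum E[X*1_A_i] = 4.53 + 2.87 + 4.03 + 4.9 + 1.85 = 18.18


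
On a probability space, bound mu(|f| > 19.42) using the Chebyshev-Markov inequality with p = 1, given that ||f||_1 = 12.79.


Chebyshev/Markov inequality: mu(|f| > eps) <= (||f||_p / eps)^p
Step 1: ||f||_1 / eps = 12.79 / 19.42 = 0.658599
Step 2: Raise to power p = 1:
  (0.658599)^1 = 0.658599
Step 3: Therefore mu(|f| > 19.42) <= 0.658599


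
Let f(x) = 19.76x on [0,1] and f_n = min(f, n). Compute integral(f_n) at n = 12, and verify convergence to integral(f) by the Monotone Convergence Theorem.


f(x) = 19.76x on [0,1]; f_n(x) = min(19.76x, n). At n = 12:
Step 1: f(x) reaches 12 at x = 12/19.76 = 0.607287
Step 2: integral(f_12) = integral(19.76x, 0, 0.607287) + integral(12, 0.607287, 1)
       = 19.76*0.607287^2/2 + 12*(1 - 0.607287)
       = 3.643725 + 4.712551
       = 8.356275
Step 3: As n -> infinity, f_n increases to f, so by MCT integral(f_n) -> integral(f) = 19.76/2 = 9.88.
Convergence: integral(f_12) = 8.356275 -> 9.88 as n -> infinity


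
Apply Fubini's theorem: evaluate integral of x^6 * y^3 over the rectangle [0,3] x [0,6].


By Fubini's theorem, the double integral factors as a product of single integrals:
Step 1: integral_0^3 x^6 dx = [x^7/7] from 0 to 3
     = 3^7/7 = 312.428571
Step 2: integral_0^6 y^3 dy = [y^4/4] from 0 to 6
     = 6^4/4 = 324
Step 3: Double integral = 312.428571 * 324 = 101226.857143


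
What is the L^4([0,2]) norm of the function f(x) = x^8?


Step 1: ||f||_4 = (integral_0^2 |x^8|^4 dx)^(1/4)
     = (integral_0^2 x^32 dx)^(1/4)
Step 2: integral_0^2 x^32 dx = [x^33/(33)] from 0 to 2 = 2^33/33
     = 8589934592/33 = 2.603010e+08
Step 3: ||f||_4 = (2.603010e+08)^(1/4) = 127.019085


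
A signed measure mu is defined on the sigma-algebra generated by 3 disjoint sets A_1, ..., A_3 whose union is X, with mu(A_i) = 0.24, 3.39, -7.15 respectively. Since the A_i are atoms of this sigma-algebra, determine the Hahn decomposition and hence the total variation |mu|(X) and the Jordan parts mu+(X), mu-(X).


Step 1: Every measurable set is a union of atoms (the cells / points), so a Hahn decomposition is
  obtained by grouping atoms by sign: P = union of atoms with mu > 0, N = union of the remaining atoms.
  Atoms in P (indices): 1, 2;  atoms in N (indices): 3
  Positive values: 0.24, 3.39
  Negative values: -7.15
Step 2: mu+(X) = mu(P) = sum of positive atom values = 3.63
Step 3: mu-(X) = -mu(N) = sum of |negative atom values| = 7.15
Step 4: |mu|(X) = mu+(X) + mu-(X) = 3.63 + 7.15 = 10.78


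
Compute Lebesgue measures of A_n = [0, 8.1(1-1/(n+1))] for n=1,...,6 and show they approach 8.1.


By continuity of measure from below: if A_n increases to A, then m(A_n) -> m(A).
Here A = [0, 8.1], so m(A) = 8.1
Step 1: a_1 = 8.1*(1 - 1/2) = 4.05, m(A_1) = 4.05
Step 2: a_2 = 8.1*(1 - 1/3) = 5.4, m(A_2) = 5.4
Step 3: a_3 = 8.1*(1 - 1/4) = 6.075, m(A_3) = 6.075
Step 4: a_4 = 8.1*(1 - 1/5) = 6.48, m(A_4) = 6.48
Step 5: a_5 = 8.1*(1 - 1/6) = 6.75, m(A_5) = 6.75
Step 6: a_6 = 8.1*(1 - 1/7) = 6.9429, m(A_6) = 6.9429
Limit: m(A_n) -> m([0,8.1]) = 8.1


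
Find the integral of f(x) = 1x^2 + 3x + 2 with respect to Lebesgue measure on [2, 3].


The Lebesgue integral of a Riemann-integrable function agrees with the Riemann integral.
Antiderivative F(x) = (1/3)x^3 + (3/2)x^2 + 2x
F(3) = (1/3)*3^3 + (3/2)*3^2 + 2*3
     = (1/3)*27 + (3/2)*9 + 2*3
     = 9 + 13.5 + 6
     = 28.5
F(2) = 12.666667
Integral = F(3) - F(2) = 28.5 - 12.666667 = 15.833333


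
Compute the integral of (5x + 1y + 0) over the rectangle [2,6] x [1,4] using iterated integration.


By Fubini, integrate in x first, then y.
Step 1: Fix y, integrate over x in [2,6]:
  integral(5x + 1y + 0, x=2..6)
  = 5*(6^2 - 2^2)/2 + (1y + 0)*(6 - 2)
  = 80 + (1y + 0)*4
  = 80 + 4y + 0
  = 80 + 4y
Step 2: Integrate over y in [1,4]:
  integral(80 + 4y, y=1..4)
  = 80*3 + 4*(4^2 - 1^2)/2
  = 240 + 30
  = 270


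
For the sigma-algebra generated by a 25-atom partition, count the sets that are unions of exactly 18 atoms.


Each element of F is a union of some subset of the 25 atoms.
Elements that are unions of exactly 18 atoms correspond to 18-element subsets of the 25 atoms.
Count = C(25, 18) = 25! / (18! * 7!) = 480700.


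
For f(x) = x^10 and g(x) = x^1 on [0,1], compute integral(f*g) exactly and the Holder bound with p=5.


Step 1: Exact integral of f*g = integral(x^11, 0, 1) = 1/12
     = 0.083333
Step 2: Holder bound with p=5, q=1.25:
  ||f||_p = (integral x^50 dx)^(1/5) = (1/51)^(1/5) = 0.455497
  ||g||_q = (integral x^1.25 dx)^(1/1.25) = (1/2.25)^(1/1.25) = 0.522702
Step 3: Holder bound = ||f||_p * ||g||_q = 0.455497 * 0.522702 = 0.238089
Verification: 0.083333 <= 0.238089 (Holder holds)


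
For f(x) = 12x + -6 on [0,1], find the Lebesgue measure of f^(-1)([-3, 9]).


f^(-1)([-3, 9]) = {x : -3 <= 12x + -6 <= 9}
Solving: (-3 - -6)/12 <= x <= (9 - -6)/12
= [0.25, 1.25]
Intersecting with [0,1]: [0.25, 1]
Measure = 1 - 0.25 = 0.75


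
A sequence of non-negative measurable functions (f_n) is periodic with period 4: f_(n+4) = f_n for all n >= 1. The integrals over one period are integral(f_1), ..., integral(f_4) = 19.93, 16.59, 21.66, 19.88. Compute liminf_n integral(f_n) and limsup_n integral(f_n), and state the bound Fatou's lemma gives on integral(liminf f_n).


The sequence (integral(f_n)) is periodic with period 4, repeating the values 19.93, 16.59, 21.66, 19.88 indefinitely.
Step 1: For a periodic sequence, every tail (a_m, a_(m+1), ...) contains all 4 period values infinitely often.
Step 2: Hence inf of every tail = min of the period values = min(19.93, 16.59, 21.66, 19.88) = 16.59.
        liminf_n integral(f_n) = sup over m of (inf of tail from m) = 16.59.
Step 3: Similarly sup of every tail = max of the period values = 21.66.
        limsup_n integral(f_n) = 21.66.
Step 4: Fatou's lemma: integral(liminf_n f_n) <= liminf_n integral(f_n) = 16.59.
        So the integral of the pointwise liminf is at most 16.59.


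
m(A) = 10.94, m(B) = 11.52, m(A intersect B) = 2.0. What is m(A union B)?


By inclusion-exclusion: m(A u B) = m(A) + m(B) - m(A n B)
= 10.94 + 11.52 - 2.0
= 20.46


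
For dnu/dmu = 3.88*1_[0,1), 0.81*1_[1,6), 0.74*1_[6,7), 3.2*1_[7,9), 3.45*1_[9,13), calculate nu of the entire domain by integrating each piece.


Integrate each piece of the Radon-Nikodym derivative:
Step 1: integral_0^1 3.88 dx = 3.88*(1-0) = 3.88*1 = 3.88
Step 2: integral_1^6 0.81 dx = 0.81*(6-1) = 0.81*5 = 4.05
Step 3: integral_6^7 0.74 dx = 0.74*(7-6) = 0.74*1 = 0.74
Step 4: integral_7^9 3.2 dx = 3.2*(9-7) = 3.2*2 = 6.4
Step 5: integral_9^13 3.45 dx = 3.45*(13-9) = 3.45*4 = 13.8
Total: 3.88 + 4.05 + 0.74 + 6.4 + 13.8 = 28.87


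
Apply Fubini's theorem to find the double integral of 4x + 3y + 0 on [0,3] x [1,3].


By Fubini, integrate in x first, then y.
Step 1: Fix y, integrate over x in [0,3]:
  integral(4x + 3y + 0, x=0..3)
  = 4*(3^2 - 0^2)/2 + (3y + 0)*(3 - 0)
  = 18 + (3y + 0)*3
  = 18 + 9y + 0
  = 18 + 9y
Step 2: Integrate over y in [1,3]:
  integral(18 + 9y, y=1..3)
  = 18*2 + 9*(3^2 - 1^2)/2
  = 36 + 36
  = 72


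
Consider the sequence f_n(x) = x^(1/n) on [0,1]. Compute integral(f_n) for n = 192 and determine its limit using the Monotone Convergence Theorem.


At n = 192: f_192(x) = x^(1/192).
Step 1: integral(x^(1/192), 0, 1) = [x^(1/192+1) / (1/192+1)] from 0 to 1
     = 1 / (1/192 + 1) = 1 / ((192+1)/192) = 192/(192+1)
     = 192/193 = 0.994819
Step 2: As n -> infinity, f_n(x) = x^(1/n) -> 1 for x in (0,1], and f_n is increasing in n.
By MCT, lim_n integral(f_n) = integral(lim_n f_n) = integral(1, 0, 1) = 1.
Step 3: Verify convergence: 192/193 = 0.994819 -> 1


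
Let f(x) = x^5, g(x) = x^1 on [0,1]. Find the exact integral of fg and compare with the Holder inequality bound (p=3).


Step 1: Exact integral of f*g = integral(x^6, 0, 1) = 1/7
     = 0.142857
Step 2: Holder bound with p=3, q=1.5:
  ||f||_p = (integral x^15 dx)^(1/3) = (1/16)^(1/3) = 0.39685
  ||g||_q = (integral x^1.5 dx)^(1/1.5) = (1/2.5)^(1/1.5) = 0.542884
Step 3: Holder bound = ||f||_p * ||g||_q = 0.39685 * 0.542884 = 0.215443
Verification: 0.142857 <= 0.215443 (Holder holds)


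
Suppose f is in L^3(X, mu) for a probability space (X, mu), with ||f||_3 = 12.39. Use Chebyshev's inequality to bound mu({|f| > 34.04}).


Chebyshev/Markov inequality: mu(|f| > eps) <= (||f||_p / eps)^p
Step 1: ||f||_3 / eps = 12.39 / 34.04 = 0.363984
Step 2: Raise to power p = 3:
  (0.363984)^3 = 0.048222
Step 3: Therefore mu(|f| > 34.04) <= 0.048222


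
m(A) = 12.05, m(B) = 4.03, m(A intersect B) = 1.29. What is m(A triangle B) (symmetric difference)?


m(A Delta B) = m(A) + m(B) - 2*m(A n B)
= 12.05 + 4.03 - 2*1.29
= 12.05 + 4.03 - 2.58
= 13.5


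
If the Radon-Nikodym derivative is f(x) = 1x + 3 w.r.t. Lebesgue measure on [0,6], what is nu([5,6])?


nu(A) = integral_A (dnu/dmu) dmu = integral_5^6 (1x + 3) dx
Step 1: Antiderivative F(x) = (1/2)x^2 + 3x
Step 2: F(6) = (1/2)*6^2 + 3*6 = 18 + 18 = 36
Step 3: F(5) = (1/2)*5^2 + 3*5 = 12.5 + 15 = 27.5
Step 4: nu([5,6]) = F(6) - F(5) = 36 - 27.5 = 8.5


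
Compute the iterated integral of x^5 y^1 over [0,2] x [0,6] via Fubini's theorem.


By Fubini's theorem, the double integral factors as a product of single integrals:
Step 1: integral_0^2 x^5 dx = [x^6/6] from 0 to 2
     = 2^6/6 = 10.666667
Step 2: integral_0^6 y^1 dy = [y^2/2] from 0 to 6
     = 6^2/2 = 18
Step 3: Double integral = 10.666667 * 18 = 192


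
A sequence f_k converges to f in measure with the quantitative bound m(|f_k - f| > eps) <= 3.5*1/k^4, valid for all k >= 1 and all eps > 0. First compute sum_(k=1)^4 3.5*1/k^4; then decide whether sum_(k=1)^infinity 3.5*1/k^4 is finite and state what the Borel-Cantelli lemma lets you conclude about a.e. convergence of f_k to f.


Step 1: List the terms 3.5*1/k^4 for k = 1 to 4:
  k=1: 3.5
  k=2: 0.21875
  k=3: 0.04321
  k=4: 0.013672
Step 2: Partial sum = 3.5 + 0.21875 + 0.04321 + 0.013672
     = 3.775632
Step 3: The full series sum_(k>=1) 3.5*1/k^4 converges (p-series with p = 4 > 1; a constant multiple of a convergent series converges).
Step 4: Fix eps > 0. Since sum_k m(|f_k - f| > eps) < infinity, the Borel-Cantelli lemma gives
        m(limsup_k {|f_k - f| > eps}) = 0, i.e. for a.e. x, |f_k(x) - f(x)| <= eps for all large k.
        Applying this with eps = 1/j for j = 1, 2, ... and intersecting the countably many full-measure sets,
        for a.e. x we get limsup_k |f_k(x) - f(x)| <= 1/j for every j, hence f_k -> f almost everywhere.
Conclusion: series converges; Borel-Cantelli yields f_k -> f a.e.


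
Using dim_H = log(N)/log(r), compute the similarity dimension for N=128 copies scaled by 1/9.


For a self-similar set with N copies scaled by 1/r:
dim_H = log(N)/log(r) = log(128)/log(9)
= 4.85203/2.197225
= 2.208254
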